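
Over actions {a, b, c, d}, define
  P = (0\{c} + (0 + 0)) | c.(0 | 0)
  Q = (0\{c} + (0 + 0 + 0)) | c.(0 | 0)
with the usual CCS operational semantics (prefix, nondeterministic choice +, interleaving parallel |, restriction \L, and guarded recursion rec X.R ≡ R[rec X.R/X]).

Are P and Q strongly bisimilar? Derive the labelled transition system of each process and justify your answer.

P's transition system — 2 states:
  s0 = (0\{c} + (0 + 0)) | c.(0 | 0) → -c-> s1
  s1 = (0\{c} + (0 + 0)) | (0 | 0) → ·
Q's transition system — 2 states:
  t0 = (0\{c} + (0 + 0 + 0)) | c.(0 | 0) → -c-> t1
  t1 = (0\{c} + (0 + 0 + 0)) | (0 | 0) → ·
Partition-refinement fixed point:
  B0 = {s0, t0}
  B1 = {s1, t1}
s0 ∈ B0, t0 ∈ B0 → same block

P ~ Q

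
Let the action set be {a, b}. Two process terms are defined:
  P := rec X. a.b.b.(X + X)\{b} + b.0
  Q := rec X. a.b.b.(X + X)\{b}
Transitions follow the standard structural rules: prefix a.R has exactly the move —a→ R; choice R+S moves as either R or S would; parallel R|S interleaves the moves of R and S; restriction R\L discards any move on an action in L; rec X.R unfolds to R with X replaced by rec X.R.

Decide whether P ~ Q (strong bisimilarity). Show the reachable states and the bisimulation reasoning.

LTS(P): 6 reachable states
  p0 = rec X. a.b.b.(X + X)\{b} + b.0 has moves =a=> p1, =b=> p2
  p1 = b.b.((rec X. a.b.b.(X + X)\{b} + b.0) + (rec X. a.b.b.(X + X)\{b} + b.0))\{b} has moves =b=> p3
  p2 = 0 has moves (no moves)
  p3 = b.((rec X. a.b.b.(X + X)\{b} + b.0) + (rec X. a.b.b.(X + X)\{b} + b.0))\{b} has moves =b=> p4
  p4 = ((rec X. a.b.b.(X + X)\{b} + b.0) + (rec X. a.b.b.(X + X)\{b} + b.0))\{b} has moves =a=> p5
  p5 = (b.b.((rec X. a.b.b.(X + X)\{b} + b.0) + (rec X. a.b.b.(X + X)\{b} + b.0))\{b})\{b} has moves (no moves)
LTS(Q): 5 reachable states
  q0 = rec X. a.b.b.(X + X)\{b} has moves =a=> q1
  q1 = b.b.((rec X. a.b.b.(X + X)\{b}) + (rec X. a.b.b.(X + X)\{b}))\{b} has moves =b=> q2
  q2 = b.((rec X. a.b.b.(X + X)\{b}) + (rec X. a.b.b.(X + X)\{b}))\{b} has moves =b=> q3
  q3 = ((rec X. a.b.b.(X + X)\{b}) + (rec X. a.b.b.(X + X)\{b}))\{b} has moves =a=> q4
  q4 = (b.b.((rec X. a.b.b.(X + X)\{b}) + (rec X. a.b.b.(X + X)\{b}))\{b})\{b} has moves (no moves)
Coarsest stable partition (strong bisimilarity classes):
  B0 = {p0}
  B1 = {p2, p5, q4}
  B2 = {p1, q1}
  B3 = {p3, q2}
  B4 = {p4, q3}
  B5 = {q0}
p0 ∈ B0, q0 ∈ B5 → different blocks

P ≁ Q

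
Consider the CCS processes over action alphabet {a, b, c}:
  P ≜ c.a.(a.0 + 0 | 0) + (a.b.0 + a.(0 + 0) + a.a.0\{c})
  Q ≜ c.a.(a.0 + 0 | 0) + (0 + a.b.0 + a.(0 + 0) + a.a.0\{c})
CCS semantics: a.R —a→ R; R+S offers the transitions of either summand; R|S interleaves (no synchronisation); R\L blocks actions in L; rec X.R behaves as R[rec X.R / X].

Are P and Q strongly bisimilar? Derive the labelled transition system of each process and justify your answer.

Reachable graph of P (8 states):
  u0 = c.a.(a.0 + 0 | 0) + (a.b.0 + a.(0 + 0) + a.a.0\{c}) ⊢ —a→ u1, —a→ u2, —a→ u3, —c→ u4
  u1 = 0 + 0 ⊢ (no moves)
  u2 = a.0\{c} ⊢ —a→ u5
  u3 = b.0 ⊢ —b→ u6
  u4 = a.(a.0 + 0 | 0) ⊢ —a→ u7
  u5 = 0\{c} ⊢ (no moves)
  u6 = 0 ⊢ (no moves)
  u7 = a.0 + 0 | 0 ⊢ —a→ u6
Reachable graph of Q (8 states):
  v0 = c.a.(a.0 + 0 | 0) + (0 + a.b.0 + a.(0 + 0) + a.a.0\{c}) ⊢ —a→ v1, —a→ v2, —a→ v3, —c→ v4
  v1 = 0 + 0 ⊢ (no moves)
  v2 = a.0\{c} ⊢ —a→ v5
  v3 = b.0 ⊢ —b→ v6
  v4 = a.(a.0 + 0 | 0) ⊢ —a→ v7
  v5 = 0\{c} ⊢ (no moves)
  v6 = 0 ⊢ (no moves)
  v7 = a.0 + 0 | 0 ⊢ —a→ v6
Coarsest stable partition (strong bisimilarity classes):
  B0 = {u0, v0}
  B1 = {u1, u5, u6, v1, v5, v6}
  B2 = {u3, v3}
  B3 = {u2, u7, v2, v7}
  B4 = {u4, v4}
u0 ∈ B0, v0 ∈ B0 → same block

P ~ Q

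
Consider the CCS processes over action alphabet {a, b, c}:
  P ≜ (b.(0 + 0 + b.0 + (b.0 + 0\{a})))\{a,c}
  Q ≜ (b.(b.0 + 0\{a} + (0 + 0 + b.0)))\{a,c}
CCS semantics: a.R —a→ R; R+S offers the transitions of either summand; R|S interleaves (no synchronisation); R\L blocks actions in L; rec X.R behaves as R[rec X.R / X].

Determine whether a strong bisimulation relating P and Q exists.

P ~ Q

LTS(P): 3 reachable states
  p0 = (b.(0 + 0 + b.0 + (b.0 + 0\{a})))\{a,c} :: —b→ p1
  p1 = (0 + 0 + b.0 + (b.0 + 0\{a}))\{a,c} :: —b→ p2
  p2 = 0\{a,c} :: stopped
LTS(Q): 3 reachable states
  q0 = (b.(b.0 + 0\{a} + (0 + 0 + b.0)))\{a,c} :: —b→ q1
  q1 = (b.0 + 0\{a} + (0 + 0 + b.0))\{a,c} :: —b→ q2
  q2 = 0\{a,c} :: stopped
Coarsest stable partition (strong bisimilarity classes):
  B0 = {p0, q0}
  B1 = {p1, q1}
  B2 = {p2, q2}
p0 ∈ B0, q0 ∈ B0 → same block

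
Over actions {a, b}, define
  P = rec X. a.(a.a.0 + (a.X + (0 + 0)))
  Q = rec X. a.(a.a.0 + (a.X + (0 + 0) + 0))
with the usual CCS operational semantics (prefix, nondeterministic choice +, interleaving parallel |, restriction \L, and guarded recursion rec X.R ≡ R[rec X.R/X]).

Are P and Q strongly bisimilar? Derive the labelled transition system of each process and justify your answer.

Reachable graph of P (4 states):
  m0 = rec X. a.(a.a.0 + (a.X + (0 + 0))) → =a=> m1
  m1 = a.a.0 + (a.(rec X. a.(a.a.0 + (a.X + (0 + 0)))) + (0 + 0)) → =a=> m0, =a=> m2
  m2 = a.0 → =a=> m3
  m3 = 0 → (no moves)
Reachable graph of Q (4 states):
  n0 = rec X. a.(a.a.0 + (a.X + (0 + 0) + 0)) → =a=> n1
  n1 = a.a.0 + (a.(rec X. a.(a.a.0 + (a.X + (0 + 0) + 0))) + (0 + 0) + 0) → =a=> n0, =a=> n2
  n2 = a.0 → =a=> n3
  n3 = 0 → (no moves)
Partition-refinement fixed point:
  B0 = {m0, n0}
  B1 = {m1, n1}
  B2 = {m2, n2}
  B3 = {m3, n3}
m0 ∈ B0, n0 ∈ B0 → same block

YES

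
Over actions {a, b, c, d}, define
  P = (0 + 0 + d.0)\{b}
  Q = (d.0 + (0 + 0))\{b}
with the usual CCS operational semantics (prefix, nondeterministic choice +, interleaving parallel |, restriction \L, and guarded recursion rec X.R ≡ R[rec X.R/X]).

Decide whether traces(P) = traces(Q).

P's transition system — 2 states:
  u0 = (0 + 0 + d.0)\{b} has moves —d→ u1
  u1 = 0\{b} has moves ∅
Q's transition system — 2 states:
  v0 = (d.0 + (0 + 0))\{b} has moves —d→ v1
  v1 = 0\{b} has moves ∅
Coarsest stable partition (strong bisimilarity classes):
  B0 = {u0, v0}
  B1 = {u1, v1}
u0 ∈ B0, v0 ∈ B0 → same block
Bisimilar ⇒ trace-equivalent.

traces(P) = traces(Q)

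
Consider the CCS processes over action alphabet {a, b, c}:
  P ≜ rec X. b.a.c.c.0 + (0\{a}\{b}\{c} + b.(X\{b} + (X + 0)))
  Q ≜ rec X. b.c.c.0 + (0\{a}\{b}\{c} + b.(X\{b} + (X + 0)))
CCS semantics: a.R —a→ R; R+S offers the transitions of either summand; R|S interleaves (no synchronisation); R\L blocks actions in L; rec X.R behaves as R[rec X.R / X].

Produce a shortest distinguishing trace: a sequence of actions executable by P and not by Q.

P's transition system — 6 states:
  s0 = rec X. b.a.c.c.0 + (0\{a}\{b}\{c} + b.(X\{b} + (X + 0))) :: =b=> s1, =b=> s2
  s1 = (rec X. b.a.c.c.0 + (0\{a}\{b}\{c} + b.(X\{b} + (X + 0))))\{b} + ((rec X. b.a.c.c.0 + (0\{a}\{b}\{c} + b.(X\{b} + (X + 0)))) + 0) :: =b=> s1, =b=> s2
  s2 = a.c.c.0 :: =a=> s3
  s3 = c.c.0 :: =c=> s4
  s4 = c.0 :: =c=> s5
  s5 = 0 :: (no moves)
Q's transition system — 5 states:
  t0 = rec X. b.c.c.0 + (0\{a}\{b}\{c} + b.(X\{b} + (X + 0))) :: =b=> t1, =b=> t2
  t1 = (rec X. b.c.c.0 + (0\{a}\{b}\{c} + b.(X\{b} + (X + 0))))\{b} + ((rec X. b.c.c.0 + (0\{a}\{b}\{c} + b.(X\{b} + (X + 0)))) + 0) :: =b=> t1, =b=> t2
  t2 = c.c.0 :: =c=> t3
  t3 = c.0 :: =c=> t4
  t4 = 0 :: (no moves)
Run σ = ⟨ba⟩ on P: start {s0}
  [1] b ⇒ {s1, s2}
  [2] a ⇒ {s3}
  — P admits the full trace.
Run σ = ⟨ba⟩ on Q: start {t0}
  [1] b ⇒ {t1, t2}
  [2] a ⇒ ∅ (Q stuck)

ba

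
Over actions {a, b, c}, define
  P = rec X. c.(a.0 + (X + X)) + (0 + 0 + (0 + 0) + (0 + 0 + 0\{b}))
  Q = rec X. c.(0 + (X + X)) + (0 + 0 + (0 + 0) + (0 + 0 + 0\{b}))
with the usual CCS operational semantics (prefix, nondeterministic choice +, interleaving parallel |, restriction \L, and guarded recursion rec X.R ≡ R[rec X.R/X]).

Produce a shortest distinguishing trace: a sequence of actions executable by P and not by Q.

ca

P's transition system — 3 states:
  p0 = rec X. c.(a.0 + (X + X)) + (0 + 0 + (0 + 0) + (0 + 0 + 0\{b})) has moves ··c··> p1
  p1 = a.0 + ((rec X. c.(a.0 + (X + X)) + (0 + 0 + (0 + 0) + (0 + 0 + 0\{b}))) + (rec X. c.(a.0 + (X + X)) + (0 + 0 + (0 + 0) + (0 + 0 + 0\{b})))) has moves ··a··> p2, ··c··> p1
  p2 = 0 has moves ∅
Q's transition system — 2 states:
  q0 = rec X. c.(0 + (X + X)) + (0 + 0 + (0 + 0) + (0 + 0 + 0\{b})) has moves ··c··> q1
  q1 = 0 + ((rec X. c.(0 + (X + X)) + (0 + 0 + (0 + 0) + (0 + 0 + 0\{b}))) + (rec X. c.(0 + (X + X)) + (0 + 0 + (0 + 0) + (0 + 0 + 0\{b})))) has moves ··c··> q1
Executing ca from P (initial set {p0}):
  after c @ step 1: {p1}
  after a @ step 2: {p2}
  P completes σ.
Executing ca from Q (initial set {q0}):
  after c @ step 1: {q1}
  after a @ step 2: ∅  — Q cannot continue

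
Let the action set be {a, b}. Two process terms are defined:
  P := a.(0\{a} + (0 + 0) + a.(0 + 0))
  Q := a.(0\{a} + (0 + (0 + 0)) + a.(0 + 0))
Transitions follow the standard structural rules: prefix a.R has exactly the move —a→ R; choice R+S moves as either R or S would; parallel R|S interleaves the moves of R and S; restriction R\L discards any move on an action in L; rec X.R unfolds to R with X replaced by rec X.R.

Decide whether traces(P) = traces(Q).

Reachable graph of P (3 states):
  p0 = a.(0\{a} + (0 + 0) + a.(0 + 0)) | -a-> p1
  p1 = 0\{a} + (0 + 0) + a.(0 + 0) | -a-> p2
  p2 = 0 + 0 | (no moves)
Reachable graph of Q (3 states):
  q0 = a.(0\{a} + (0 + (0 + 0)) + a.(0 + 0)) | -a-> q1
  q1 = 0\{a} + (0 + (0 + 0)) + a.(0 + 0) | -a-> q2
  q2 = 0 + 0 | (no moves)
Bisimilarity quotient blocks:
  B0 = {p0, q0}
  B1 = {p1, q1}
  B2 = {p2, q2}
p0 ∈ B0, q0 ∈ B0 → same block
Bisimilar ⇒ trace-equivalent.

traces(P) = traces(Q)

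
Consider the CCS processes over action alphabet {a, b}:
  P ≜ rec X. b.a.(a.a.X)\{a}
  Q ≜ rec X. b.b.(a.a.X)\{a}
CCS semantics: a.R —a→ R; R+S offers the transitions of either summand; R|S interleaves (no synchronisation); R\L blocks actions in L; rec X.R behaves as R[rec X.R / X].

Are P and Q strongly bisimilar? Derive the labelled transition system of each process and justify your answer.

P ≁ Q

Reachable graph of P (3 states):
  u0 = rec X. b.a.(a.a.X)\{a} has moves —b→ u1
  u1 = a.(a.a.(rec X. b.a.(a.a.X)\{a}))\{a} has moves —a→ u2
  u2 = (a.a.(rec X. b.a.(a.a.X)\{a}))\{a} has moves stopped
Reachable graph of Q (3 states):
  v0 = rec X. b.b.(a.a.X)\{a} has moves —b→ v1
  v1 = b.(a.a.(rec X. b.b.(a.a.X)\{a}))\{a} has moves —b→ v2
  v2 = (a.a.(rec X. b.b.(a.a.X)\{a}))\{a} has moves stopped
Bisimilarity quotient blocks:
  B0 = {u0}
  B1 = {u1}
  B2 = {u2, v2}
  B3 = {v0}
  B4 = {v1}
u0 ∈ B0, v0 ∈ B3 → different blocks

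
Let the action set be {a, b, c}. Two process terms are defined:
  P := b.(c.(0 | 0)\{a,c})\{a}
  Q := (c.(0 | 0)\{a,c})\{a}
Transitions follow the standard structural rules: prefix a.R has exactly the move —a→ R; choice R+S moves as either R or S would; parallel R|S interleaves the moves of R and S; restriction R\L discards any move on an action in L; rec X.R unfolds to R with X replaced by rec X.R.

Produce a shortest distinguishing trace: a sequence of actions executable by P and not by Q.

P's transition system — 3 states:
  m0 = b.(c.(0 | 0)\{a,c})\{a} | --b--▸ m1
  m1 = (c.(0 | 0)\{a,c})\{a} | --c--▸ m2
  m2 = (0 | 0)\{a,c}\{a} | deadlocked
Q's transition system — 2 states:
  n0 = (c.(0 | 0)\{a,c})\{a} | --c--▸ n1
  n1 = (0 | 0)\{a,c}\{a} | deadlocked
Executing b from P (initial set {m0}):
  [1] b ⇒ {m1}
  ✓ P
Executing b from Q (initial set {n0}):
  [1] b ⇒ ∅ (Q stuck)

b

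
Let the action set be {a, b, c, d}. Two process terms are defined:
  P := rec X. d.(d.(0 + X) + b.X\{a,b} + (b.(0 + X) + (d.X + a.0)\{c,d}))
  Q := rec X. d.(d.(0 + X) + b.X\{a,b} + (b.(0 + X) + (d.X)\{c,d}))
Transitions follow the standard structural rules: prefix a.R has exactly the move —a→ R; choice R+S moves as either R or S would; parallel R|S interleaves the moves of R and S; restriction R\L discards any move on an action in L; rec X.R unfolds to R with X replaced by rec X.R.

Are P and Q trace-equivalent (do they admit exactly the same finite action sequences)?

P's transition system — 7 states:
  u0 = rec X. d.(d.(0 + X) + b.X\{a,b} + (b.(0 + X) + (d.X + a.0)\{c,d})) | ··d··> u1
  u1 = d.(0 + (rec X. d.(d.(0 + X) + b.X\{a,b} + (b.(0 + X) + (d.X + a.0)\{c,d})))) + b.(rec X. d.(d.(0 + X) + b.X\{a,b} + (b.(0 + X) + (d.X + a.0)\{c,d})))\{a,b} + (b.(0 + (rec X. d.(d.(0 + X) + b.X\{a,b} + (b.(0 + X) + (d.X + a.0)\{c,d})))) + (d.(rec X. d.(d.(0 + X) + b.X\{a,b} + (b.(0 + X) + (d.X + a.0)\{c,d}))) + a.0)\{c,d}) | ··a··> u2, ··b··> u3, ··b··> u4, ··d··> u4
  u2 = 0\{c,d} | ·
  u3 = (rec X. d.(d.(0 + X) + b.X\{a,b} + (b.(0 + X) + (d.X + a.0)\{c,d})))\{a,b} | ··d··> u5
  u4 = 0 + (rec X. d.(d.(0 + X) + b.X\{a,b} + (b.(0 + X) + (d.X + a.0)\{c,d}))) | ··d··> u1
  u5 = (d.(0 + (rec X. d.(d.(0 + X) + b.X\{a,b} + (b.(0 + X) + (d.X + a.0)\{c,d})))) + b.(rec X. d.(d.(0 + X) + b.X\{a,b} + (b.(0 + X) + (d.X + a.0)\{c,d})))\{a,b} + (b.(0 + (rec X. d.(d.(0 + X) + b.X\{a,b} + (b.(0 + X) + (d.X + a.0)\{c,d})))) + (d.(rec X. d.(d.(0 + X) + b.X\{a,b} + (b.(0 + X) + (d.X + a.0)\{c,d}))) + a.0)\{c,d}))\{a,b} | ··d··> u6
  u6 = (0 + (rec X. d.(d.(0 + X) + b.X\{a,b} + (b.(0 + X) + (d.X + a.0)\{c,d}))))\{a,b} | ··d··> u5
Q's transition system — 6 states:
  v0 = rec X. d.(d.(0 + X) + b.X\{a,b} + (b.(0 + X) + (d.X)\{c,d})) | ··d··> v1
  v1 = d.(0 + (rec X. d.(d.(0 + X) + b.X\{a,b} + (b.(0 + X) + (d.X)\{c,d})))) + b.(rec X. d.(d.(0 + X) + b.X\{a,b} + (b.(0 + X) + (d.X)\{c,d})))\{a,b} + (b.(0 + (rec X. d.(d.(0 + X) + b.X\{a,b} + (b.(0 + X) + (d.X)\{c,d})))) + (d.(rec X. d.(d.(0 + X) + b.X\{a,b} + (b.(0 + X) + (d.X)\{c,d}))))\{c,d}) | ··b··> v2, ··b··> v3, ··d··> v3
  v2 = (rec X. d.(d.(0 + X) + b.X\{a,b} + (b.(0 + X) + (d.X)\{c,d})))\{a,b} | ··d··> v4
  v3 = 0 + (rec X. d.(d.(0 + X) + b.X\{a,b} + (b.(0 + X) + (d.X)\{c,d}))) | ··d··> v1
  v4 = (d.(0 + (rec X. d.(d.(0 + X) + b.X\{a,b} + (b.(0 + X) + (d.X)\{c,d})))) + b.(rec X. d.(d.(0 + X) + b.X\{a,b} + (b.(0 + X) + (d.X)\{c,d})))\{a,b} + (b.(0 + (rec X. d.(d.(0 + X) + b.X\{a,b} + (b.(0 + X) + (d.X)\{c,d})))) + (d.(rec X. d.(d.(0 + X) + b.X\{a,b} + (b.(0 + X) + (d.X)\{c,d}))))\{c,d}))\{a,b} | ··d··> v5
  v5 = (0 + (rec X. d.(d.(0 + X) + b.X\{a,b} + (b.(0 + X) + (d.X)\{c,d}))))\{a,b} | ··d··> v4
Run σ = ⟨da⟩ on P: start {u0}
  [1] d ⇒ {u1}
  [2] a ⇒ {u2}
  P completes σ.
Run σ = ⟨da⟩ on Q: start {v0}
  [1] d ⇒ {v1}
  [2] a ⇒ no successor for Q

NO — witness ⟨da⟩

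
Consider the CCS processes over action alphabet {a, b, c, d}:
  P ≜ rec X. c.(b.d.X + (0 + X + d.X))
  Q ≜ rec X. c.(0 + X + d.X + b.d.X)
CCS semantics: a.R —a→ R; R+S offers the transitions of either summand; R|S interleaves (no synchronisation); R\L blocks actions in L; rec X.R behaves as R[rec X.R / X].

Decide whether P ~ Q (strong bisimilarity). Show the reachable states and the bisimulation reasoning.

YES

LTS(P): 3 reachable states
  s0 = rec X. c.(b.d.X + (0 + X + d.X)) → =c=> s1
  s1 = b.d.(rec X. c.(b.d.X + (0 + X + d.X))) + (0 + (rec X. c.(b.d.X + (0 + X + d.X))) + d.(rec X. c.(b.d.X + (0 + X + d.X)))) → =b=> s2, =c=> s1, =d=> s0
  s2 = d.(rec X. c.(b.d.X + (0 + X + d.X))) → =d=> s0
LTS(Q): 3 reachable states
  t0 = rec X. c.(0 + X + d.X + b.d.X) → =c=> t1
  t1 = 0 + (rec X. c.(0 + X + d.X + b.d.X)) + d.(rec X. c.(0 + X + d.X + b.d.X)) + b.d.(rec X. c.(0 + X + d.X + b.d.X)) → =b=> t2, =c=> t1, =d=> t0
  t2 = d.(rec X. c.(0 + X + d.X + b.d.X)) → =d=> t0
Bisimilarity quotient blocks:
  B0 = {s0, t0}
  B1 = {s1, t1}
  B2 = {s2, t2}
s0 ∈ B0, t0 ∈ B0 → same block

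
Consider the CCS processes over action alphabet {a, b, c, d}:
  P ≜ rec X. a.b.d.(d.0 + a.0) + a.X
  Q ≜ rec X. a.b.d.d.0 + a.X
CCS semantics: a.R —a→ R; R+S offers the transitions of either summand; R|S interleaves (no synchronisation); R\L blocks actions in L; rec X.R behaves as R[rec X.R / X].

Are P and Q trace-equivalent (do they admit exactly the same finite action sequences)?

Reachable graph of P (5 states):
  s0 = rec X. a.b.d.(d.0 + a.0) + a.X has moves -a-> s0, -a-> s1
  s1 = b.d.(d.0 + a.0) has moves -b-> s2
  s2 = d.(d.0 + a.0) has moves -d-> s3
  s3 = d.0 + a.0 has moves -a-> s4, -d-> s4
  s4 = 0 has moves (no moves)
Reachable graph of Q (5 states):
  t0 = rec X. a.b.d.d.0 + a.X has moves -a-> t0, -a-> t1
  t1 = b.d.d.0 has moves -b-> t2
  t2 = d.d.0 has moves -d-> t3
  t3 = d.0 has moves -d-> t4
  t4 = 0 has moves (no moves)
Executing abda from P (initial set {s0}):
  step 1 (a): {s0, s1}
  step 2 (b): {s2}
  step 3 (d): {s3}
  step 4 (a): {s4}
  — P admits the full trace.
Executing abda from Q (initial set {t0}):
  step 1 (a): {t0, t1}
  step 2 (b): {t2}
  step 3 (d): {t3}
  step 4 (a): ∅ (Q stuck)

trace-distinct — witness ⟨abda⟩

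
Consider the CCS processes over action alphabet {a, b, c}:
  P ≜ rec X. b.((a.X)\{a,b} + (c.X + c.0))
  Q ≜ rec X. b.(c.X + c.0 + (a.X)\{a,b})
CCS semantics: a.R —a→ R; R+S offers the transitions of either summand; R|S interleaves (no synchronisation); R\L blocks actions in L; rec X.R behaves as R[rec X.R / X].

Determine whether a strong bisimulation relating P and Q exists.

LTS(P): 3 reachable states
  s0 = rec X. b.((a.X)\{a,b} + (c.X + c.0)) | --b--▸ s1
  s1 = (a.(rec X. b.((a.X)\{a,b} + (c.X + c.0))))\{a,b} + (c.(rec X. b.((a.X)\{a,b} + (c.X + c.0))) + c.0) | --c--▸ s0, --c--▸ s2
  s2 = 0 | ·
LTS(Q): 3 reachable states
  t0 = rec X. b.(c.X + c.0 + (a.X)\{a,b}) | --b--▸ t1
  t1 = c.(rec X. b.(c.X + c.0 + (a.X)\{a,b})) + c.0 + (a.(rec X. b.(c.X + c.0 + (a.X)\{a,b})))\{a,b} | --c--▸ t0, --c--▸ t2
  t2 = 0 | ·
Bisimilarity quotient blocks:
  B0 = {s0, t0}
  B1 = {s1, t1}
  B2 = {s2, t2}
s0 ∈ B0, t0 ∈ B0 → same block

P ~ Q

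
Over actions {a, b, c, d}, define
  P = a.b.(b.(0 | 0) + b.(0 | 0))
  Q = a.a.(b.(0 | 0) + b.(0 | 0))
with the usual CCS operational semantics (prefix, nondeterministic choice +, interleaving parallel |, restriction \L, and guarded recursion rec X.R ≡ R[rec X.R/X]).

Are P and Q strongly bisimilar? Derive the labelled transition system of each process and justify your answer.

not bisimilar

Reachable graph of P (4 states):
  u0 = a.b.(b.(0 | 0) + b.(0 | 0)) ⊢ ··a··> u1
  u1 = b.(b.(0 | 0) + b.(0 | 0)) ⊢ ··b··> u2
  u2 = b.(0 | 0) + b.(0 | 0) ⊢ ··b··> u3
  u3 = 0 | 0 ⊢ ·
Reachable graph of Q (4 states):
  v0 = a.a.(b.(0 | 0) + b.(0 | 0)) ⊢ ··a··> v1
  v1 = a.(b.(0 | 0) + b.(0 | 0)) ⊢ ··a··> v2
  v2 = b.(0 | 0) + b.(0 | 0) ⊢ ··b··> v3
  v3 = 0 | 0 ⊢ ·
Bisimilarity quotient blocks:
  B0 = {u0}
  B1 = {u1}
  B2 = {u2, v2}
  B3 = {u3, v3}
  B4 = {v0}
  B5 = {v1}
u0 ∈ B0, v0 ∈ B4 → different blocks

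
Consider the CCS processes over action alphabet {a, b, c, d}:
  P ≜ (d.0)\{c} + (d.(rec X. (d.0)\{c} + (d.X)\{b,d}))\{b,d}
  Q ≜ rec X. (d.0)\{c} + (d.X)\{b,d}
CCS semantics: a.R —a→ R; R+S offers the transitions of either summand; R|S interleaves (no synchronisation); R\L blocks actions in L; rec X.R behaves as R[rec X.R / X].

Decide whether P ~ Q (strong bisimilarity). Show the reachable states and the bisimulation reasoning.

YES

LTS(P): 2 reachable states
  s0 = (d.0)\{c} + (d.(rec X. (d.0)\{c} + (d.X)\{b,d}))\{b,d} | ··d··> s1
  s1 = 0\{c} | ·
LTS(Q): 2 reachable states
  t0 = rec X. (d.0)\{c} + (d.X)\{b,d} | ··d··> t1
  t1 = 0\{c} | ·
Bisimilarity quotient blocks:
  B0 = {s0, t0}
  B1 = {s1, t1}
s0 ∈ B0, t0 ∈ B0 → same block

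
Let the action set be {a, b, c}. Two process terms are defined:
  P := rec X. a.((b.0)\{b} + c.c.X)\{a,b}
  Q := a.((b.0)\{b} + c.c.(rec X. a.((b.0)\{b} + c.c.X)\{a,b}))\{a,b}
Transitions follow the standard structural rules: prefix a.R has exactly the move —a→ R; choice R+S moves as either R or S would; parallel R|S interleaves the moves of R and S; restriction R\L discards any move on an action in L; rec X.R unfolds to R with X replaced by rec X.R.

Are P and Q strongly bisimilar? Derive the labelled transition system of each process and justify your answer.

P's transition system — 4 states:
  p0 = rec X. a.((b.0)\{b} + c.c.X)\{a,b} :: -a-> p1
  p1 = ((b.0)\{b} + c.c.(rec X. a.((b.0)\{b} + c.c.X)\{a,b}))\{a,b} :: -c-> p2
  p2 = (c.(rec X. a.((b.0)\{b} + c.c.X)\{a,b}))\{a,b} :: -c-> p3
  p3 = (rec X. a.((b.0)\{b} + c.c.X)\{a,b})\{a,b} :: (no moves)
Q's transition system — 4 states:
  q0 = a.((b.0)\{b} + c.c.(rec X. a.((b.0)\{b} + c.c.X)\{a,b}))\{a,b} :: -a-> q1
  q1 = ((b.0)\{b} + c.c.(rec X. a.((b.0)\{b} + c.c.X)\{a,b}))\{a,b} :: -c-> q2
  q2 = (c.(rec X. a.((b.0)\{b} + c.c.X)\{a,b}))\{a,b} :: -c-> q3
  q3 = (rec X. a.((b.0)\{b} + c.c.X)\{a,b})\{a,b} :: (no moves)
Bisimilarity quotient blocks:
  B0 = {p0, q0}
  B1 = {p1, q1}
  B2 = {p2, q2}
  B3 = {p3, q3}
p0 ∈ B0, q0 ∈ B0 → same block

P ~ Q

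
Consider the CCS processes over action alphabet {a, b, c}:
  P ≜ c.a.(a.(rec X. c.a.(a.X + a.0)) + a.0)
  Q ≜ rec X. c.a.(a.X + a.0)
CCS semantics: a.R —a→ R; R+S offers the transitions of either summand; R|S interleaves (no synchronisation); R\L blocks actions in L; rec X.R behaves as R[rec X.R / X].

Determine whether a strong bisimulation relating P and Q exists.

Reachable graph of P (5 states):
  m0 = c.a.(a.(rec X. c.a.(a.X + a.0)) + a.0) has moves ··c··> m1
  m1 = a.(a.(rec X. c.a.(a.X + a.0)) + a.0) has moves ··a··> m2
  m2 = a.(rec X. c.a.(a.X + a.0)) + a.0 has moves ··a··> m3, ··a··> m4
  m3 = 0 has moves deadlocked
  m4 = rec X. c.a.(a.X + a.0) has moves ··c··> m1
Reachable graph of Q (4 states):
  n0 = rec X. c.a.(a.X + a.0) has moves ··c··> n1
  n1 = a.(a.(rec X. c.a.(a.X + a.0)) + a.0) has moves ··a··> n2
  n2 = a.(rec X. c.a.(a.X + a.0)) + a.0 has moves ··a··> n0, ··a··> n3
  n3 = 0 has moves deadlocked
Partition-refinement fixed point:
  B0 = {m0, m4, n0}
  B1 = {m1, n1}
  B2 = {m2, n2}
  B3 = {m3, n3}
m0 ∈ B0, n0 ∈ B0 → same block

YES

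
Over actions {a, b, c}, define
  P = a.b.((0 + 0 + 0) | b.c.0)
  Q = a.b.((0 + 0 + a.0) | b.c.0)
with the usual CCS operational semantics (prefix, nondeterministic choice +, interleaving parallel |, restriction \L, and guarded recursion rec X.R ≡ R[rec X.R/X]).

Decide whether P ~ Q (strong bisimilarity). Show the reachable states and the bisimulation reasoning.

not bisimilar

P's transition system — 5 states:
  m0 = a.b.((0 + 0 + 0) | b.c.0) has moves ··a··> m1
  m1 = b.((0 + 0 + 0) | b.c.0) has moves ··b··> m2
  m2 = (0 + 0 + 0) | b.c.0 has moves ··b··> m3
  m3 = (0 + 0 + 0) | c.0 has moves ··c··> m4
  m4 = (0 + 0 + 0) | 0 has moves (no moves)
Q's transition system — 8 states:
  n0 = a.b.((0 + 0 + a.0) | b.c.0) has moves ··a··> n1
  n1 = b.((0 + 0 + a.0) | b.c.0) has moves ··b··> n2
  n2 = (0 + 0 + a.0) | b.c.0 has moves ··a··> n3, ··b··> n4
  n3 = 0 | b.c.0 has moves ··b··> n5
  n4 = (0 + 0 + a.0) | c.0 has moves ··a··> n5, ··c··> n6
  n5 = 0 | c.0 has moves ··c··> n7
  n6 = (0 + 0 + a.0) | 0 has moves ··a··> n7
  n7 = 0 | 0 has moves (no moves)
Coarsest stable partition (strong bisimilarity classes):
  B0 = {m0}
  B1 = {m1}
  B2 = {m2, n3}
  B3 = {m3, n5}
  B4 = {m4, n7}
  B5 = {n0}
  B6 = {n1}
  B7 = {n2}
  B8 = {n4}
  B9 = {n6}
m0 ∈ B0, n0 ∈ B5 → different blocks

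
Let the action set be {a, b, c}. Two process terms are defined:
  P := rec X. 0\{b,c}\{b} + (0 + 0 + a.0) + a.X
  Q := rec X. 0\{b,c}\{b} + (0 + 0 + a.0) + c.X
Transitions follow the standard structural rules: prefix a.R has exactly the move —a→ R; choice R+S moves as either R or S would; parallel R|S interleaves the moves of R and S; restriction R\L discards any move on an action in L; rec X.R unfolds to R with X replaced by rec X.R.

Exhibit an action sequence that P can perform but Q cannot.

Reachable graph of P (2 states):
  s0 = rec X. 0\{b,c}\{b} + (0 + 0 + a.0) + a.X has moves -a-> s0, -a-> s1
  s1 = 0 has moves (no moves)
Reachable graph of Q (2 states):
  t0 = rec X. 0\{b,c}\{b} + (0 + 0 + a.0) + c.X has moves -a-> t1, -c-> t0
  t1 = 0 has moves (no moves)
Trace ⟨aa⟩ through P, begin at {s0}:
  [1] a ⇒ {s0, s1}
  [2] a ⇒ {s0, s1}
  ✓ P
Trace ⟨aa⟩ through Q, begin at {t0}:
  [1] a ⇒ {t1}
  [2] a ⇒ no successor for Q

aa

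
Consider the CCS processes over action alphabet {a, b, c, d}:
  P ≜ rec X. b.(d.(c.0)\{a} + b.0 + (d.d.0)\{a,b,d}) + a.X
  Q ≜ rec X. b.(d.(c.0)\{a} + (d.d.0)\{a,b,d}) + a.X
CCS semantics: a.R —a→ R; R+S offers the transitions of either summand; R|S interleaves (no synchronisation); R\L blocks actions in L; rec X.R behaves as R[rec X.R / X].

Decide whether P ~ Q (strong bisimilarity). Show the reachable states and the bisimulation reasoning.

P's transition system — 5 states:
  p0 = rec X. b.(d.(c.0)\{a} + b.0 + (d.d.0)\{a,b,d}) + a.X | ··a··> p0, ··b··> p1
  p1 = d.(c.0)\{a} + b.0 + (d.d.0)\{a,b,d} | ··b··> p2, ··d··> p3
  p2 = 0 | stopped
  p3 = (c.0)\{a} | ··c··> p4
  p4 = 0\{a} | stopped
Q's transition system — 4 states:
  q0 = rec X. b.(d.(c.0)\{a} + (d.d.0)\{a,b,d}) + a.X | ··a··> q0, ··b··> q1
  q1 = d.(c.0)\{a} + (d.d.0)\{a,b,d} | ··d··> q2
  q2 = (c.0)\{a} | ··c··> q3
  q3 = 0\{a} | stopped
Coarsest stable partition (strong bisimilarity classes):
  B0 = {p0}
  B1 = {p1}
  B2 = {p3, q2}
  B3 = {p2, p4, q3}
  B4 = {q0}
  B5 = {q1}
p0 ∈ B0, q0 ∈ B4 → different blocks

P ≁ Q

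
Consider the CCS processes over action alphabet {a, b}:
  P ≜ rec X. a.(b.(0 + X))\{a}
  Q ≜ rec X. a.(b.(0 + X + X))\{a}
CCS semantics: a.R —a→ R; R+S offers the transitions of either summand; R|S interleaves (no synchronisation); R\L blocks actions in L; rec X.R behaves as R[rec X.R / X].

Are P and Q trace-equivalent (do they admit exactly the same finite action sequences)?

trace-equivalent

LTS(P): 3 reachable states
  m0 = rec X. a.(b.(0 + X))\{a} ⊢ =a=> m1
  m1 = (b.(0 + (rec X. a.(b.(0 + X))\{a})))\{a} ⊢ =b=> m2
  m2 = (0 + (rec X. a.(b.(0 + X))\{a}))\{a} ⊢ ∅
LTS(Q): 3 reachable states
  n0 = rec X. a.(b.(0 + X + X))\{a} ⊢ =a=> n1
  n1 = (b.(0 + (rec X. a.(b.(0 + X + X))\{a}) + (rec X. a.(b.(0 + X + X))\{a})))\{a} ⊢ =b=> n2
  n2 = (0 + (rec X. a.(b.(0 + X + X))\{a}) + (rec X. a.(b.(0 + X + X))\{a}))\{a} ⊢ ∅
Coarsest stable partition (strong bisimilarity classes):
  B0 = {m0, n0}
  B1 = {m1, n1}
  B2 = {m2, n2}
m0 ∈ B0, n0 ∈ B0 → same block
Bisimilar ⇒ trace-equivalent.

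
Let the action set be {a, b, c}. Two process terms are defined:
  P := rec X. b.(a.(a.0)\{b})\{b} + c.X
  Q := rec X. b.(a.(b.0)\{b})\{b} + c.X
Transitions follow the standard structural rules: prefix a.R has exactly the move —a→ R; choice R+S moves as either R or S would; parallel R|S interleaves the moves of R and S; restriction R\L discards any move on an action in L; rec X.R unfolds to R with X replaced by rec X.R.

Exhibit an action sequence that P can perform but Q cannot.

P's transition system — 4 states:
  p0 = rec X. b.(a.(a.0)\{b})\{b} + c.X | =b=> p1, =c=> p0
  p1 = (a.(a.0)\{b})\{b} | =a=> p2
  p2 = (a.0)\{b}\{b} | =a=> p3
  p3 = 0\{b}\{b} | deadlocked
Q's transition system — 3 states:
  q0 = rec X. b.(a.(b.0)\{b})\{b} + c.X | =b=> q1, =c=> q0
  q1 = (a.(b.0)\{b})\{b} | =a=> q2
  q2 = (b.0)\{b}\{b} | deadlocked
Run σ = ⟨baa⟩ on P: start {p0}
  after b @ step 1: {p1}
  after a @ step 2: {p2}
  after a @ step 3: {p3}
  P completes σ.
Run σ = ⟨baa⟩ on Q: start {q0}
  after b @ step 1: {q1}
  after a @ step 2: {q2}
  after a @ step 3: ∅ (Q stuck)

baa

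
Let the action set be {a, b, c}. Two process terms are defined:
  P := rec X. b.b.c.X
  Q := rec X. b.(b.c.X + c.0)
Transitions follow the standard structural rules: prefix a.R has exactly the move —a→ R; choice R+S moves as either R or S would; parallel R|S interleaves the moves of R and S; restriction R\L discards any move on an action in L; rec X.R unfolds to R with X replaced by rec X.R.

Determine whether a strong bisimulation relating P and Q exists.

LTS(P): 3 reachable states
  m0 = rec X. b.b.c.X :: -b-> m1
  m1 = b.c.(rec X. b.b.c.X) :: -b-> m2
  m2 = c.(rec X. b.b.c.X) :: -c-> m0
LTS(Q): 4 reachable states
  n0 = rec X. b.(b.c.X + c.0) :: -b-> n1
  n1 = b.c.(rec X. b.(b.c.X + c.0)) + c.0 :: -b-> n2, -c-> n3
  n2 = c.(rec X. b.(b.c.X + c.0)) :: -c-> n0
  n3 = 0 :: (no moves)
Partition-refinement fixed point:
  B0 = {m0}
  B1 = {m1}
  B2 = {m2}
  B3 = {n0}
  B4 = {n1}
  B5 = {n2}
  B6 = {n3}
m0 ∈ B0, n0 ∈ B3 → different blocks

NO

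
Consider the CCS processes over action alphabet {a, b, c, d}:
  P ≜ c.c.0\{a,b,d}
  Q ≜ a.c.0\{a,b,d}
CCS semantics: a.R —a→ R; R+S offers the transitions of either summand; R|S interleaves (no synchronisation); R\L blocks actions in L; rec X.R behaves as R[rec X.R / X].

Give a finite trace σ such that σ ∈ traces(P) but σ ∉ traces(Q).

c

LTS(P): 3 reachable states
  s0 = c.c.0\{a,b,d} | =c=> s1
  s1 = c.0\{a,b,d} | =c=> s2
  s2 = 0\{a,b,d} | deadlocked
LTS(Q): 3 reachable states
  t0 = a.c.0\{a,b,d} | =a=> t1
  t1 = c.0\{a,b,d} | =c=> t2
  t2 = 0\{a,b,d} | deadlocked
Trace ⟨c⟩ through P, begin at {s0}:
  [1] c ⇒ {s1}
  ✓ P
Trace ⟨c⟩ through Q, begin at {t0}:
  [1] c ⇒ ∅ (Q stuck)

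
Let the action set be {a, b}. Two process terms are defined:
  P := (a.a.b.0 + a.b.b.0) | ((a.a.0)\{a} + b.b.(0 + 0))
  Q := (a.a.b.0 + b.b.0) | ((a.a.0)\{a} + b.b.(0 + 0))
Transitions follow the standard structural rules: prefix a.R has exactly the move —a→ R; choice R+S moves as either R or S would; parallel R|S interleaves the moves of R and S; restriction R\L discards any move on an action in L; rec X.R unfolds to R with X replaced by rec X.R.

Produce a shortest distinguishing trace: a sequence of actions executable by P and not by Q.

P's transition system — 15 states:
  p0 = (a.a.b.0 + a.b.b.0) | ((a.a.0)\{a} + b.b.(0 + 0)) has moves =a=> p1, =a=> p2, =b=> p3
  p1 = a.b.0 | ((a.a.0)\{a} + b.b.(0 + 0)) has moves =a=> p4, =b=> p5
  p2 = b.b.0 | ((a.a.0)\{a} + b.b.(0 + 0)) has moves =b=> p4, =b=> p6
  p3 = (a.a.b.0 + a.b.b.0) | b.(0 + 0) has moves =a=> p5, =a=> p6, =b=> p7
  p4 = b.0 | ((a.a.0)\{a} + b.b.(0 + 0)) has moves =b=> p8, =b=> p9
  p5 = a.b.0 | b.(0 + 0) has moves =a=> p9, =b=> p10
  p6 = b.b.0 | b.(0 + 0) has moves =b=> p11, =b=> p9
  p7 = (a.a.b.0 + a.b.b.0) | (0 + 0) has moves =a=> p10, =a=> p11
  p8 = 0 | ((a.a.0)\{a} + b.b.(0 + 0)) has moves =b=> p12
  p9 = b.0 | b.(0 + 0) has moves =b=> p12, =b=> p13
  p10 = a.b.0 | (0 + 0) has moves =a=> p13
  p11 = b.b.0 | (0 + 0) has moves =b=> p13
  p12 = 0 | b.(0 + 0) has moves =b=> p14
  p13 = b.0 | (0 + 0) has moves =b=> p14
  p14 = 0 | (0 + 0) has moves ·
Q's transition system — 12 states:
  q0 = (a.a.b.0 + b.b.0) | ((a.a.0)\{a} + b.b.(0 + 0)) has moves =a=> q1, =b=> q2, =b=> q3
  q1 = a.b.0 | ((a.a.0)\{a} + b.b.(0 + 0)) has moves =a=> q3, =b=> q4
  q2 = (a.a.b.0 + b.b.0) | b.(0 + 0) has moves =a=> q4, =b=> q5, =b=> q6
  q3 = b.0 | ((a.a.0)\{a} + b.b.(0 + 0)) has moves =b=> q6, =b=> q7
  q4 = a.b.0 | b.(0 + 0) has moves =a=> q6, =b=> q8
  q5 = (a.a.b.0 + b.b.0) | (0 + 0) has moves =a=> q8, =b=> q9
  q6 = b.0 | b.(0 + 0) has moves =b=> q10, =b=> q9
  q7 = 0 | ((a.a.0)\{a} + b.b.(0 + 0)) has moves =b=> q10
  q8 = a.b.0 | (0 + 0) has moves =a=> q9
  q9 = b.0 | (0 + 0) has moves =b=> q11
  q10 = 0 | b.(0 + 0) has moves =b=> q11
  q11 = 0 | (0 + 0) has moves ·
Executing abbb from P (initial set {p0}):
  after a @ step 1: {p1, p2}
  after b @ step 2: {p4, p5, p6}
  after b @ step 3: {p10, p11, p8, p9}
  after b @ step 4: {p12, p13}
  P completes σ.
Executing abbb from Q (initial set {q0}):
  after a @ step 1: {q1}
  after b @ step 2: {q4}
  after b @ step 3: {q8}
  after b @ step 4: no successor for Q

abbb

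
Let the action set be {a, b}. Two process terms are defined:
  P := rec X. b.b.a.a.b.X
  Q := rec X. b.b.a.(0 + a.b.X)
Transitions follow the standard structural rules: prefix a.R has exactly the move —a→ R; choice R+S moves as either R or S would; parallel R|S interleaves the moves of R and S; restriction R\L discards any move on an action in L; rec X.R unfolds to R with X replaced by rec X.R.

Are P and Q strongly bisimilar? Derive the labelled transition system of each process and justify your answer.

P ~ Q

Reachable graph of P (5 states):
  s0 = rec X. b.b.a.a.b.X ⊢ -b-> s1
  s1 = b.a.a.b.(rec X. b.b.a.a.b.X) ⊢ -b-> s2
  s2 = a.a.b.(rec X. b.b.a.a.b.X) ⊢ -a-> s3
  s3 = a.b.(rec X. b.b.a.a.b.X) ⊢ -a-> s4
  s4 = b.(rec X. b.b.a.a.b.X) ⊢ -b-> s0
Reachable graph of Q (5 states):
  t0 = rec X. b.b.a.(0 + a.b.X) ⊢ -b-> t1
  t1 = b.a.(0 + a.b.(rec X. b.b.a.(0 + a.b.X))) ⊢ -b-> t2
  t2 = a.(0 + a.b.(rec X. b.b.a.(0 + a.b.X))) ⊢ -a-> t3
  t3 = 0 + a.b.(rec X. b.b.a.(0 + a.b.X)) ⊢ -a-> t4
  t4 = b.(rec X. b.b.a.(0 + a.b.X)) ⊢ -b-> t0
Coarsest stable partition (strong bisimilarity classes):
  B0 = {s0, t0}
  B1 = {s1, t1}
  B2 = {s2, t2}
  B3 = {s3, t3}
  B4 = {s4, t4}
s0 ∈ B0, t0 ∈ B0 → same block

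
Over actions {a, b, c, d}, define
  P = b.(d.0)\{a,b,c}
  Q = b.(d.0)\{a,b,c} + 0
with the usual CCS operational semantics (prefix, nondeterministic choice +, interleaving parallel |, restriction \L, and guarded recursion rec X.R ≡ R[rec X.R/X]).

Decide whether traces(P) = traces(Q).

YES

Reachable graph of P (3 states):
  s0 = b.(d.0)\{a,b,c} has moves ··b··> s1
  s1 = (d.0)\{a,b,c} has moves ··d··> s2
  s2 = 0\{a,b,c} has moves deadlocked
Reachable graph of Q (3 states):
  t0 = b.(d.0)\{a,b,c} + 0 has moves ··b··> t1
  t1 = (d.0)\{a,b,c} has moves ··d··> t2
  t2 = 0\{a,b,c} has moves deadlocked
Coarsest stable partition (strong bisimilarity classes):
  B0 = {s0, t0}
  B1 = {s1, t1}
  B2 = {s2, t2}
s0 ∈ B0, t0 ∈ B0 → same block
Bisimilar ⇒ trace-equivalent.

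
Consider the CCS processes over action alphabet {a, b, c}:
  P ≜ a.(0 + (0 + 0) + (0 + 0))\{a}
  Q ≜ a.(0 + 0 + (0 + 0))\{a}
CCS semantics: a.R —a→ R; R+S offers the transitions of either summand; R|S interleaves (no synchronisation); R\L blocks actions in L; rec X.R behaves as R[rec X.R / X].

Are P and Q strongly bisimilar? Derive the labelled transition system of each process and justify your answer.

P ~ Q

Reachable graph of P (2 states):
  m0 = a.(0 + (0 + 0) + (0 + 0))\{a} → --a--▸ m1
  m1 = (0 + (0 + 0) + (0 + 0))\{a} → deadlocked
Reachable graph of Q (2 states):
  n0 = a.(0 + 0 + (0 + 0))\{a} → --a--▸ n1
  n1 = (0 + 0 + (0 + 0))\{a} → deadlocked
Coarsest stable partition (strong bisimilarity classes):
  B0 = {m0, n0}
  B1 = {m1, n1}
m0 ∈ B0, n0 ∈ B0 → same block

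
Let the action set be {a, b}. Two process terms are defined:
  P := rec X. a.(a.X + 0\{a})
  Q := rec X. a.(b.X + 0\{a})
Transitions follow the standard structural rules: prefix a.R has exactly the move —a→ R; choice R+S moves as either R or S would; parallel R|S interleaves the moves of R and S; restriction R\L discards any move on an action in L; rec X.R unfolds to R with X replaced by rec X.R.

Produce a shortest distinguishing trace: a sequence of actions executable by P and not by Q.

Reachable graph of P (2 states):
  p0 = rec X. a.(a.X + 0\{a}) has moves =a=> p1
  p1 = a.(rec X. a.(a.X + 0\{a})) + 0\{a} has moves =a=> p0
Reachable graph of Q (2 states):
  q0 = rec X. a.(b.X + 0\{a}) has moves =a=> q1
  q1 = b.(rec X. a.(b.X + 0\{a})) + 0\{a} has moves =b=> q0
Executing aa from P (initial set {p0}):
  after a @ step 1: {p1}
  after a @ step 2: {p0}
  ✓ P
Executing aa from Q (initial set {q0}):
  after a @ step 1: {q1}
  after a @ step 2: ∅ (Q stuck)

aa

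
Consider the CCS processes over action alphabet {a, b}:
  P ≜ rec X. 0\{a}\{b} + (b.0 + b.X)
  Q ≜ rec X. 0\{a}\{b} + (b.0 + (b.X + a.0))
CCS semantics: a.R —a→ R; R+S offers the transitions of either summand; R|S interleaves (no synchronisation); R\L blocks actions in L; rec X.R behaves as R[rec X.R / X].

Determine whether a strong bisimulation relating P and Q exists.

P ≁ Q

P's transition system — 2 states:
  m0 = rec X. 0\{a}\{b} + (b.0 + b.X) has moves --b--▸ m0, --b--▸ m1
  m1 = 0 has moves (no moves)
Q's transition system — 2 states:
  n0 = rec X. 0\{a}\{b} + (b.0 + (b.X + a.0)) has moves --a--▸ n1, --b--▸ n0, --b--▸ n1
  n1 = 0 has moves (no moves)
Partition-refinement fixed point:
  B0 = {m0}
  B1 = {m1, n1}
  B2 = {n0}
m0 ∈ B0, n0 ∈ B2 → different blocks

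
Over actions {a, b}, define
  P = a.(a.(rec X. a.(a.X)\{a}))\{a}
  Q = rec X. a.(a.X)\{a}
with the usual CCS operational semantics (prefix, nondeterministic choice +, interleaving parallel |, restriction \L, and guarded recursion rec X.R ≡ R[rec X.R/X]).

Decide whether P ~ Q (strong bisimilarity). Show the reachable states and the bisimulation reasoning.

Reachable graph of P (2 states):
  p0 = a.(a.(rec X. a.(a.X)\{a}))\{a} has moves --a--▸ p1
  p1 = (a.(rec X. a.(a.X)\{a}))\{a} has moves (no moves)
Reachable graph of Q (2 states):
  q0 = rec X. a.(a.X)\{a} has moves --a--▸ q1
  q1 = (a.(rec X. a.(a.X)\{a}))\{a} has moves (no moves)
Bisimilarity quotient blocks:
  B0 = {p0, q0}
  B1 = {p1, q1}
p0 ∈ B0, q0 ∈ B0 → same block

P ~ Q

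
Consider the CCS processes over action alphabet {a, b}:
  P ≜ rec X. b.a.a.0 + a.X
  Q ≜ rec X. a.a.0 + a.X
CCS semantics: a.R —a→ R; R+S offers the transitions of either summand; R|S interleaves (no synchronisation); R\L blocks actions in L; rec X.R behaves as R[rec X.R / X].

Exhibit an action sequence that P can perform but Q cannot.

Reachable graph of P (4 states):
  u0 = rec X. b.a.a.0 + a.X has moves -a-> u0, -b-> u1
  u1 = a.a.0 has moves -a-> u2
  u2 = a.0 has moves -a-> u3
  u3 = 0 has moves deadlocked
Reachable graph of Q (3 states):
  v0 = rec X. a.a.0 + a.X has moves -a-> v0, -a-> v1
  v1 = a.0 has moves -a-> v2
  v2 = 0 has moves deadlocked
Executing b from P (initial set {u0}):
  [1] b ⇒ {u1}
  P completes σ.
Executing b from Q (initial set {v0}):
  [1] b ⇒ no successor for Q

b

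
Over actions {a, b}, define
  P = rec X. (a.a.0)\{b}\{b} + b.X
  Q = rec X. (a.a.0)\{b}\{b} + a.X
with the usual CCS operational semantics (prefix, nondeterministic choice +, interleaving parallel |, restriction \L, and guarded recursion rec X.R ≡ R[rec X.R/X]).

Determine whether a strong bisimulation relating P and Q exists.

NO

Reachable graph of P (3 states):
  p0 = rec X. (a.a.0)\{b}\{b} + b.X :: —a→ p1, —b→ p0
  p1 = (a.0)\{b}\{b} :: —a→ p2
  p2 = 0\{b}\{b} :: ∅
Reachable graph of Q (3 states):
  q0 = rec X. (a.a.0)\{b}\{b} + a.X :: —a→ q0, —a→ q1
  q1 = (a.0)\{b}\{b} :: —a→ q2
  q2 = 0\{b}\{b} :: ∅
Coarsest stable partition (strong bisimilarity classes):
  B0 = {p0}
  B1 = {p1, q1}
  B2 = {p2, q2}
  B3 = {q0}
p0 ∈ B0, q0 ∈ B3 → different blocks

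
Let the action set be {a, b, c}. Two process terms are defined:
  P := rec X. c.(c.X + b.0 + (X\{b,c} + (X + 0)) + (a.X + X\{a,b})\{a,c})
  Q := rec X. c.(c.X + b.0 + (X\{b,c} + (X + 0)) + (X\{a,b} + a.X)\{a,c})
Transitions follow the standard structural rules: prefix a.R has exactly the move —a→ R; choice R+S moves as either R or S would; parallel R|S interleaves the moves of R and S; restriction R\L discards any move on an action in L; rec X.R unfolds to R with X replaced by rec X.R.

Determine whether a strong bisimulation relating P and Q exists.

Reachable graph of P (3 states):
  p0 = rec X. c.(c.X + b.0 + (X\{b,c} + (X + 0)) + (a.X + X\{a,b})\{a,c}) → --c--▸ p1
  p1 = c.(rec X. c.(c.X + b.0 + (X\{b,c} + (X + 0)) + (a.X + X\{a,b})\{a,c})) + b.0 + ((rec X. c.(c.X + b.0 + (X\{b,c} + (X + 0)) + (a.X + X\{a,b})\{a,c}))\{b,c} + ((rec X. c.(c.X + b.0 + (X\{b,c} + (X + 0)) + (a.X + X\{a,b})\{a,c})) + 0)) + (a.(rec X. c.(c.X + b.0 + (X\{b,c} + (X + 0)) + (a.X + X\{a,b})\{a,c})) + (rec X. c.(c.X + b.0 + (X\{b,c} + (X + 0)) + (a.X + X\{a,b})\{a,c}))\{a,b})\{a,c} → --b--▸ p2, --c--▸ p0, --c--▸ p1
  p2 = 0 → ·
Reachable graph of Q (3 states):
  q0 = rec X. c.(c.X + b.0 + (X\{b,c} + (X + 0)) + (X\{a,b} + a.X)\{a,c}) → --c--▸ q1
  q1 = c.(rec X. c.(c.X + b.0 + (X\{b,c} + (X + 0)) + (X\{a,b} + a.X)\{a,c})) + b.0 + ((rec X. c.(c.X + b.0 + (X\{b,c} + (X + 0)) + (X\{a,b} + a.X)\{a,c}))\{b,c} + ((rec X. c.(c.X + b.0 + (X\{b,c} + (X + 0)) + (X\{a,b} + a.X)\{a,c})) + 0)) + ((rec X. c.(c.X + b.0 + (X\{b,c} + (X + 0)) + (X\{a,b} + a.X)\{a,c}))\{a,b} + a.(rec X. c.(c.X + b.0 + (X\{b,c} + (X + 0)) + (X\{a,b} + a.X)\{a,c})))\{a,c} → --b--▸ q2, --c--▸ q0, --c--▸ q1
  q2 = 0 → ·
Coarsest stable partition (strong bisimilarity classes):
  B0 = {p0, q0}
  B1 = {p1, q1}
  B2 = {p2, q2}
p0 ∈ B0, q0 ∈ B0 → same block

YES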